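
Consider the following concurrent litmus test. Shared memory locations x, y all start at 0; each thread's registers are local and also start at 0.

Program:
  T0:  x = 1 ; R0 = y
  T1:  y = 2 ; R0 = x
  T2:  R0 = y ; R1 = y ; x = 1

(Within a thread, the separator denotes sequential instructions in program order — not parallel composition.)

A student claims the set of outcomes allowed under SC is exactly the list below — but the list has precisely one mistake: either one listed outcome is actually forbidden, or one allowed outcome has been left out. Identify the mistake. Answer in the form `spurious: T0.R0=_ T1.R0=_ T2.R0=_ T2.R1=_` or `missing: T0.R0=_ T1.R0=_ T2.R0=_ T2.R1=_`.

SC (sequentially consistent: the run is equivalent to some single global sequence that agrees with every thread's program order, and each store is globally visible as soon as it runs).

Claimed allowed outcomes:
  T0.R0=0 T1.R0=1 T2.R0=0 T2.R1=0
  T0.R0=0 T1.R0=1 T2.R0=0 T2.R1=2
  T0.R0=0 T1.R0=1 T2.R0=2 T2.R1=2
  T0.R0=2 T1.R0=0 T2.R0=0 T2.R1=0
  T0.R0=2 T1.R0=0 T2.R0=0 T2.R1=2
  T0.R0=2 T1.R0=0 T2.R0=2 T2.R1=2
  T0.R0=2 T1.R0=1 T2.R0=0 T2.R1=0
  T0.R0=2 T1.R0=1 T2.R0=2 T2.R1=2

outcome vector order: (T0.R0,T1.R0,T2.R0,T2.R1)
under SC → <0 1 0 0>, <0 1 0 2>, <0 1 2 2>, <2 0 0 0>, <2 0 0 2>, <2 0 2 2>, <2 1 0 0>, <2 1 0 2>, <2 1 2 2>
SC∖claimed = {<2 1 0 2>}

missing: T0.R0=2 T1.R0=1 T2.R0=0 T2.R1=2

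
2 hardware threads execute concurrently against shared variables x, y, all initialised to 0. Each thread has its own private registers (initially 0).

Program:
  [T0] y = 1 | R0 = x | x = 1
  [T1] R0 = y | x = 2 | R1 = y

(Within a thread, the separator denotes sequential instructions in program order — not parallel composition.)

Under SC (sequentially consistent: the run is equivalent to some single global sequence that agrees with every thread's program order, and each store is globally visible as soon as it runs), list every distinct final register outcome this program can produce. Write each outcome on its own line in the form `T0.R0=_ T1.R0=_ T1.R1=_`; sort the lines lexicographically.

outcome vector order: (T0.R0,T1.R0,T1.R1)
|SC outcomes| = 5

T0.R0=0 T1.R0=0 T1.R1=1
T0.R0=0 T1.R0=1 T1.R1=1
T0.R0=2 T1.R0=0 T1.R1=0
T0.R0=2 T1.R0=0 T1.R1=1
T0.R0=2 T1.R0=1 T1.R1=1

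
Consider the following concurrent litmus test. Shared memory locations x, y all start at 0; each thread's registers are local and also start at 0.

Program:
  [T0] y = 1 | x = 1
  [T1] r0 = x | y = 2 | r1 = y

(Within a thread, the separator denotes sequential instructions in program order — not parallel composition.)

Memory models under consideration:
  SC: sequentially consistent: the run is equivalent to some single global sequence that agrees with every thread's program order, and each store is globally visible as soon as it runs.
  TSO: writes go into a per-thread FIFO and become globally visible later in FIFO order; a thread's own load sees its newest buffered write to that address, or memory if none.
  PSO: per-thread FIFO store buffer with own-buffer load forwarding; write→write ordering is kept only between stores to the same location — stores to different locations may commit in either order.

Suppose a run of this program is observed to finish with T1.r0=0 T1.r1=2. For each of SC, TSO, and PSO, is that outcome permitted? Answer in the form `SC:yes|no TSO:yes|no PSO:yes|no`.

outcome vector order: (T1.r0,T1.r1)
SC (3): (0,1) (0,2) (1,2)
TSO (3): (0,1) (0,2) (1,2)
PSO (4): (0,1) (0,2) (1,1) (1,2)
target (0,2) ∈ {SC,TSO,PSO}

SC:yes TSO:yes PSO:yes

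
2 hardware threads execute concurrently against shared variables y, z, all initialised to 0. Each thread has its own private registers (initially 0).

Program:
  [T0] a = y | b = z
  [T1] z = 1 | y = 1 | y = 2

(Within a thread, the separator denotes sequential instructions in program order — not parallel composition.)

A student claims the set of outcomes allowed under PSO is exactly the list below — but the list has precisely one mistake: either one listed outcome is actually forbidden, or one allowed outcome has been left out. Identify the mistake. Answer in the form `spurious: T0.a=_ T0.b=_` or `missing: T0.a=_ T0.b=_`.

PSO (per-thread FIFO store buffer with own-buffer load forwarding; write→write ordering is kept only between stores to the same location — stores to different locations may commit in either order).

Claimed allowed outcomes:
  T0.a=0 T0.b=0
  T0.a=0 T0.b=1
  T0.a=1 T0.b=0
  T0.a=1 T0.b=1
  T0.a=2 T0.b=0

missing: T0.a=2 T0.b=1

outcome vector order: (T0.a,T0.b)
PSO: 6 outcomes — {<0 0>; <0 1>; <1 0>; <1 1>; <2 0>; <2 1>}
PSO∖claimed = {<2 1>}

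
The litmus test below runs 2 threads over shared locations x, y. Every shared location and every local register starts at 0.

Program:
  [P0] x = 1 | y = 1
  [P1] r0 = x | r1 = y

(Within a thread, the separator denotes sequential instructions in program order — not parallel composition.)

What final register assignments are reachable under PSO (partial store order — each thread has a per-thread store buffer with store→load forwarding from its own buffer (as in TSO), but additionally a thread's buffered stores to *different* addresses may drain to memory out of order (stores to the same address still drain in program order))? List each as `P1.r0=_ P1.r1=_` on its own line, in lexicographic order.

outcome vector order: (P1.r0,P1.r1)
|PSO outcomes| = 4

P1.r0=0 P1.r1=0
P1.r0=0 P1.r1=1
P1.r0=1 P1.r1=0
P1.r0=1 P1.r1=1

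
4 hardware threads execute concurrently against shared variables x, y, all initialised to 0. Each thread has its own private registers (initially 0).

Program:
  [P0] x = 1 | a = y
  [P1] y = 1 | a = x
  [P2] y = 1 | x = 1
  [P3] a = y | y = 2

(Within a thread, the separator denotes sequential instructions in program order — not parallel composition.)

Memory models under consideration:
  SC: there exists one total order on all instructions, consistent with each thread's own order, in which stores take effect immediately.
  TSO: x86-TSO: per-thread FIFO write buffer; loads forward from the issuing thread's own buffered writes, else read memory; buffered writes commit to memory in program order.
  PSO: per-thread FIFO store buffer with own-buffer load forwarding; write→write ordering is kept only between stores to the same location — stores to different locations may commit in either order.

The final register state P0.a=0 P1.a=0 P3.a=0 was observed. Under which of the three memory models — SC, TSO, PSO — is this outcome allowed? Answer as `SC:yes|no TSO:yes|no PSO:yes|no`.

outcome vector order: (P0.a,P1.a,P3.a)
SC (10): (0,1,0); (0,1,1); (1,0,0); (1,0,1); (1,1,0); (1,1,1); (2,0,0); (2,0,1); (2,1,0); (2,1,1)
TSO (12): (0,0,0); (0,0,1); (0,1,0); (0,1,1); (1,0,0); (1,0,1); (1,1,0); (1,1,1); (2,0,0); (2,0,1); (2,1,0); (2,1,1)
PSO (12): (0,0,0); (0,0,1); (0,1,0); (0,1,1); (1,0,0); (1,0,1); (1,1,0); (1,1,1); (2,0,0); (2,0,1); (2,1,0); (2,1,1)
target (0,0,0) ∈ {TSO,PSO}

SC:no TSO:yes PSO:yes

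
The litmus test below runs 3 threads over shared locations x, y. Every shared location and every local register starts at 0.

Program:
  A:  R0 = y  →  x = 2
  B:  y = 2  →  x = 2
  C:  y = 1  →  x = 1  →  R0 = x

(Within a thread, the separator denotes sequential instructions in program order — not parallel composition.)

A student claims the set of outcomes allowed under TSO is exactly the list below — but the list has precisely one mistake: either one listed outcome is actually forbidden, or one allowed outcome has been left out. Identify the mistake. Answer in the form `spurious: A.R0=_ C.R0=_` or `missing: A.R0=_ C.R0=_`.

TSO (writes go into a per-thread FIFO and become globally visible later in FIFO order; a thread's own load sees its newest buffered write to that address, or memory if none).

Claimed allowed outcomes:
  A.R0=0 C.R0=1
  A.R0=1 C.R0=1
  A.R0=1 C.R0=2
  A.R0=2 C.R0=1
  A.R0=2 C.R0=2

missing: A.R0=0 C.R0=2

outcome vector order: (A.R0,C.R0)
TSO: 6 outcomes — {01; 02; 11; 12; 21; 22}
TSO∖claimed = {02}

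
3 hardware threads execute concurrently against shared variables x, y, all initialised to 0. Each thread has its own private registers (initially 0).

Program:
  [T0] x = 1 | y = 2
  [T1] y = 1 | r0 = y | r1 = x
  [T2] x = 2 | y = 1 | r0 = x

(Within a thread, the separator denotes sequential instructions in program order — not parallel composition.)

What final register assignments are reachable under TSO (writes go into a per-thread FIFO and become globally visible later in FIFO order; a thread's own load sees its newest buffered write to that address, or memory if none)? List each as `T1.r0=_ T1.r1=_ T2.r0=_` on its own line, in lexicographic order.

T1.r0=1 T1.r1=0 T2.r0=1
T1.r0=1 T1.r1=0 T2.r0=2
T1.r0=1 T1.r1=1 T2.r0=1
T1.r0=1 T1.r1=1 T2.r0=2
T1.r0=1 T1.r1=2 T2.r0=1
T1.r0=1 T1.r1=2 T2.r0=2
T1.r0=2 T1.r1=1 T2.r0=1
T1.r0=2 T1.r1=1 T2.r0=2
T1.r0=2 T1.r1=2 T2.r0=2

outcome vector order: (T1.r0,T1.r1,T2.r0)
|TSO outcomes| = 9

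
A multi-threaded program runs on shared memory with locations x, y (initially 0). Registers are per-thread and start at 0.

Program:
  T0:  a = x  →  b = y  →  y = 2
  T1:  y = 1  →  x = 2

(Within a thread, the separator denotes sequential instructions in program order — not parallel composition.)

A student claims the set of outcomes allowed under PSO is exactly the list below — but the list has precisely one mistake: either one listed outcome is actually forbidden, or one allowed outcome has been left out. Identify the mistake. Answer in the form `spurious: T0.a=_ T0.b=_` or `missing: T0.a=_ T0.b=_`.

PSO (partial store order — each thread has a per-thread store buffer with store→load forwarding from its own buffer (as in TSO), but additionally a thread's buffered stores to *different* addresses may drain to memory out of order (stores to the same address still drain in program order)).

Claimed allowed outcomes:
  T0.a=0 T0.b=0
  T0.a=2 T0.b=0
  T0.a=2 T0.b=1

outcome vector order: (T0.a,T0.b)
PSO (4): 0/0; 0/1; 2/0; 2/1
PSO∖claimed = {0/1}

missing: T0.a=0 T0.b=1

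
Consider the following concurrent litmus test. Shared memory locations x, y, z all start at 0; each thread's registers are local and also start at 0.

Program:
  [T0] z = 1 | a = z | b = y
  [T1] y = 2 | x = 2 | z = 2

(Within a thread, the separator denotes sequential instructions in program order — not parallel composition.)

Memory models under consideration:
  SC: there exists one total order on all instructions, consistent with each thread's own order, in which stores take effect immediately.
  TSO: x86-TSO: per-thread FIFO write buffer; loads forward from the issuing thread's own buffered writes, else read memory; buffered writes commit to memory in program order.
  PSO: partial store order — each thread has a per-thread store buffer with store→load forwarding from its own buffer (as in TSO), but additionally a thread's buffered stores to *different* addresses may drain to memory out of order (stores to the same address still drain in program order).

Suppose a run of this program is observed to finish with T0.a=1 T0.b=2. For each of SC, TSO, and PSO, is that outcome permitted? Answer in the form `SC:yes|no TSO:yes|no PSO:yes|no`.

SC:yes TSO:yes PSO:yes

outcome vector order: (T0.a,T0.b)
under SC → 10, 12, 22
under TSO → 10, 12, 22
under PSO → 10, 12, 20, 22
target 12 ∈ {SC,TSO,PSO}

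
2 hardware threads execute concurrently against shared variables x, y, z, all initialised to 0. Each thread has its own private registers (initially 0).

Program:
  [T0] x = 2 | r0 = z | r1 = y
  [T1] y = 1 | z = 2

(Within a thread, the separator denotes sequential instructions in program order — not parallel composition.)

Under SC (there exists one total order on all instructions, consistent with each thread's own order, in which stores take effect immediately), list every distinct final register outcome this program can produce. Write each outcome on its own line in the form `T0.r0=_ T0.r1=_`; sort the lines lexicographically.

T0.r0=0 T0.r1=0
T0.r0=0 T0.r1=1
T0.r0=2 T0.r1=1

outcome vector order: (T0.r0,T0.r1)
|SC outcomes| = 3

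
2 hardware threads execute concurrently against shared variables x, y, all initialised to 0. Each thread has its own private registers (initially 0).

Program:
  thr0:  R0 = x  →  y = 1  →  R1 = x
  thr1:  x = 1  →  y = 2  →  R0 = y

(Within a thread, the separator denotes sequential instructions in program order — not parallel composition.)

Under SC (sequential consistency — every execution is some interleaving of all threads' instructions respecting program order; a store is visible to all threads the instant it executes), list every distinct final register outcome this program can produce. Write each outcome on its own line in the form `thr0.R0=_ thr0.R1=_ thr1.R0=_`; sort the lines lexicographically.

outcome vector order: (thr0.R0,thr0.R1,thr1.R0)
|SC outcomes| = 5

thr0.R0=0 thr0.R1=0 thr1.R0=2
thr0.R0=0 thr0.R1=1 thr1.R0=1
thr0.R0=0 thr0.R1=1 thr1.R0=2
thr0.R0=1 thr0.R1=1 thr1.R0=1
thr0.R0=1 thr0.R1=1 thr1.R0=2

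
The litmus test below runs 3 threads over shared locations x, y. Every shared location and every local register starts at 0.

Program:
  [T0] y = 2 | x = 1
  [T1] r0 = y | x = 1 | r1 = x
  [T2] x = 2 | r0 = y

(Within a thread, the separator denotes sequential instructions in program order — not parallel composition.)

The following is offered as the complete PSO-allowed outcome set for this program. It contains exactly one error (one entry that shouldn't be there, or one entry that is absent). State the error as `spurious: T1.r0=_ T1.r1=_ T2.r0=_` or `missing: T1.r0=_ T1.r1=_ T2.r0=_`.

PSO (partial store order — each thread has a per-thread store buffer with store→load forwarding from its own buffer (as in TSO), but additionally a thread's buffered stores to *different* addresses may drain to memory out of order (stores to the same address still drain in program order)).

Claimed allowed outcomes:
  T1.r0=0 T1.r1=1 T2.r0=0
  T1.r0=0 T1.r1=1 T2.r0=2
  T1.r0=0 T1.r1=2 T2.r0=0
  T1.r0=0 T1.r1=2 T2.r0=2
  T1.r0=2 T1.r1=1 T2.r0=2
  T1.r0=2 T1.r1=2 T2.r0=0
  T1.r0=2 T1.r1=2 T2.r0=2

missing: T1.r0=2 T1.r1=1 T2.r0=0

outcome vector order: (T1.r0,T1.r1,T2.r0)
under PSO → 010 012 020 022 210 212 220 222
PSO∖claimed = {210}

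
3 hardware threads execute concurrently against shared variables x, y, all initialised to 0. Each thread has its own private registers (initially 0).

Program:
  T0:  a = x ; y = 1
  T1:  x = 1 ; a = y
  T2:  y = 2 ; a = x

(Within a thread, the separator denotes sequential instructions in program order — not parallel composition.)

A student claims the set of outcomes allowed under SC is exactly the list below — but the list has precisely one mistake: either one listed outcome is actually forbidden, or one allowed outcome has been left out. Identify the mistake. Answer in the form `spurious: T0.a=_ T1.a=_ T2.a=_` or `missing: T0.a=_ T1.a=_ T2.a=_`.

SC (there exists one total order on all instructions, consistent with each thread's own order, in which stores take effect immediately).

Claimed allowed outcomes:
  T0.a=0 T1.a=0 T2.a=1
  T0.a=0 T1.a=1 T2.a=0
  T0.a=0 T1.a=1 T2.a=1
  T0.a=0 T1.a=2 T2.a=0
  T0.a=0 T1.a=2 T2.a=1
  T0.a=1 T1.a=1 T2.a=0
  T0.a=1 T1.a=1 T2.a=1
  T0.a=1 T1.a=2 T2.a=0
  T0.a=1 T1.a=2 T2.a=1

outcome vector order: (T0.a,T1.a,T2.a)
SC (10): 001; 010; 011; 020; 021; 101; 110; 111; 120; 121
SC∖claimed = {101}

missing: T0.a=1 T1.a=0 T2.a=1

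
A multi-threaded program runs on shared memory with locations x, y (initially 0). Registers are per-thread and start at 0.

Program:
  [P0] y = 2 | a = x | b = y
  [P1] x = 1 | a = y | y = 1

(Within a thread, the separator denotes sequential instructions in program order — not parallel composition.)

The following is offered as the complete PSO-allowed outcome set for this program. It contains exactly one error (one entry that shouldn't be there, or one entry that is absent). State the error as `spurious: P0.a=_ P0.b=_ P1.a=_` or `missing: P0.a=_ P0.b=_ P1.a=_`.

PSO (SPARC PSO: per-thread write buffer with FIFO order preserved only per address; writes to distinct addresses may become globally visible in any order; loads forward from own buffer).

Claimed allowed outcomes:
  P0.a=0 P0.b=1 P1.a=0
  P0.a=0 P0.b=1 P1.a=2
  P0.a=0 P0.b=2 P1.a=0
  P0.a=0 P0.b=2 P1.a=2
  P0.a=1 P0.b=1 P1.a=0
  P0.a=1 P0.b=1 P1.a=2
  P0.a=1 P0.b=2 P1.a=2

outcome vector order: (P0.a,P0.b,P1.a)
under PSO → (0,1,0), (0,1,2), (0,2,0), (0,2,2), (1,1,0), (1,1,2), (1,2,0), (1,2,2)
PSO∖claimed = {(1,2,0)}

missing: P0.a=1 P0.b=2 P1.a=0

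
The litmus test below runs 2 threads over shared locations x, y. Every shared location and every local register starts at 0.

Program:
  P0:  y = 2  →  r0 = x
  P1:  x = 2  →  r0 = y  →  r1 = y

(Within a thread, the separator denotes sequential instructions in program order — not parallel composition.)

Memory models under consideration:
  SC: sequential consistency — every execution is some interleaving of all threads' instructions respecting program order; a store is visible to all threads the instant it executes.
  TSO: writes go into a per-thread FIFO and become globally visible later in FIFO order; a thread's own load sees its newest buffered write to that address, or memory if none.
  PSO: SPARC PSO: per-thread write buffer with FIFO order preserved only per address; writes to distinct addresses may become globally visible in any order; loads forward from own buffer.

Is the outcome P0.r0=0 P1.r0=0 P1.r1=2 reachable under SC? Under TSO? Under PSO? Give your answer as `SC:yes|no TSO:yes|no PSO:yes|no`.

SC:no TSO:yes PSO:yes

outcome vector order: (P0.r0,P1.r0,P1.r1)
under SC → 022 200 202 222
under TSO → 000 002 022 200 202 222
under PSO → 000 002 022 200 202 222
target 002 ∈ {TSO,PSO}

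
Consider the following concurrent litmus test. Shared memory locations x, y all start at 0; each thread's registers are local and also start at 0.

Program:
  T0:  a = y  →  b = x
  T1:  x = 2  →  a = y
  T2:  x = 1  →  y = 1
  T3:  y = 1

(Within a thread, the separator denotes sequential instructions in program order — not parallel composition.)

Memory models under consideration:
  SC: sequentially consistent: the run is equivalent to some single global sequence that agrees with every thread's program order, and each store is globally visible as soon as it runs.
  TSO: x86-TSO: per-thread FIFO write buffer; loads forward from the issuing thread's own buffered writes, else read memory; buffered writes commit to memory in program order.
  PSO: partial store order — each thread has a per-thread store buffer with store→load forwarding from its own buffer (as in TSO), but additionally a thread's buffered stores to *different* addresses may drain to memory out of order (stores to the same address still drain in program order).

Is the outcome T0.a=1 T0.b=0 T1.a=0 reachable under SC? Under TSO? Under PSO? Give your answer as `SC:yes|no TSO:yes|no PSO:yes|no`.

outcome vector order: (T0.a,T0.b,T1.a)
SC (11): 0/0/0; 0/0/1; 0/1/0; 0/1/1; 0/2/0; 0/2/1; 1/0/1; 1/1/0; 1/1/1; 1/2/0; 1/2/1
TSO (12): 0/0/0; 0/0/1; 0/1/0; 0/1/1; 0/2/0; 0/2/1; 1/0/0; 1/0/1; 1/1/0; 1/1/1; 1/2/0; 1/2/1
PSO (12): 0/0/0; 0/0/1; 0/1/0; 0/1/1; 0/2/0; 0/2/1; 1/0/0; 1/0/1; 1/1/0; 1/1/1; 1/2/0; 1/2/1
target 1/0/0 ∈ {TSO,PSO}

SC:no TSO:yes PSO:yes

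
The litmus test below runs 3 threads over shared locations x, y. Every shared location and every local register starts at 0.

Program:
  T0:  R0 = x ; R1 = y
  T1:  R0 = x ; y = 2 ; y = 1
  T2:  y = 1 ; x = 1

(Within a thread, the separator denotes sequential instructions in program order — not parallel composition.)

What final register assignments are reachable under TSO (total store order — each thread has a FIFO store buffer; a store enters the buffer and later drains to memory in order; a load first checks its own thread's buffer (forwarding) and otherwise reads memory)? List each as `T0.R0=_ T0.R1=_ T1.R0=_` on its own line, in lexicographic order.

T0.R0=0 T0.R1=0 T1.R0=0
T0.R0=0 T0.R1=0 T1.R0=1
T0.R0=0 T0.R1=1 T1.R0=0
T0.R0=0 T0.R1=1 T1.R0=1
T0.R0=0 T0.R1=2 T1.R0=0
T0.R0=0 T0.R1=2 T1.R0=1
T0.R0=1 T0.R1=1 T1.R0=0
T0.R0=1 T0.R1=1 T1.R0=1
T0.R0=1 T0.R1=2 T1.R0=0
T0.R0=1 T0.R1=2 T1.R0=1

outcome vector order: (T0.R0,T0.R1,T1.R0)
|TSO outcomes| = 10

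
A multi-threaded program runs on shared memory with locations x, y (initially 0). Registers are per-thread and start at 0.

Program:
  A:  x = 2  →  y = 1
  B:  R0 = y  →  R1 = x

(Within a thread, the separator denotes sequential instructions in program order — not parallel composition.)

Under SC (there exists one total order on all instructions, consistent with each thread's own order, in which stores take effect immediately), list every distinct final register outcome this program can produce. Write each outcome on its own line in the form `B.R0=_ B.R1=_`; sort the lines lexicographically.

B.R0=0 B.R1=0
B.R0=0 B.R1=2
B.R0=1 B.R1=2

outcome vector order: (B.R0,B.R1)
|SC outcomes| = 3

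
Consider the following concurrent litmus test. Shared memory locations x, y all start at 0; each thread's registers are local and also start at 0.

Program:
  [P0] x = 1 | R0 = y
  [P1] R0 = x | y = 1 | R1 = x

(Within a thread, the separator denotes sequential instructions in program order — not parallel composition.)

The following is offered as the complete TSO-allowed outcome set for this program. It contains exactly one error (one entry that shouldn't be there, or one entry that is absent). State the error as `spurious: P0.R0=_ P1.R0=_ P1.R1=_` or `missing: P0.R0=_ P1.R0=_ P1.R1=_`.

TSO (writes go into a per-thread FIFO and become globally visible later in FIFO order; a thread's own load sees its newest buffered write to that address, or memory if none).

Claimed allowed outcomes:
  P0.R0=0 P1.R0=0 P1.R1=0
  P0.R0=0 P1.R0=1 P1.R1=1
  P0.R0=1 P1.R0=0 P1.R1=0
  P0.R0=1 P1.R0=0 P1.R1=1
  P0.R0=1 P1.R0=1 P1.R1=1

outcome vector order: (P0.R0,P1.R0,P1.R1)
TSO: 6 outcomes — {(0,0,0), (0,0,1), (0,1,1), (1,0,0), (1,0,1), (1,1,1)}
TSO∖claimed = {(0,0,1)}

missing: P0.R0=0 P1.R0=0 P1.R1=1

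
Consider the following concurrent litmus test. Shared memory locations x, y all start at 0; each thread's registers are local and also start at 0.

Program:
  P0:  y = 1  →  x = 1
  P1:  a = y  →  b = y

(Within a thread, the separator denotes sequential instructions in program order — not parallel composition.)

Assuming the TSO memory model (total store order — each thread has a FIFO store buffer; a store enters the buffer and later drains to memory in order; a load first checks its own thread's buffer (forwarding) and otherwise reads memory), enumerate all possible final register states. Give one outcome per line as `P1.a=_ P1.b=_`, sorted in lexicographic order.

outcome vector order: (P1.a,P1.b)
|TSO outcomes| = 3

P1.a=0 P1.b=0
P1.a=0 P1.b=1
P1.a=1 P1.b=1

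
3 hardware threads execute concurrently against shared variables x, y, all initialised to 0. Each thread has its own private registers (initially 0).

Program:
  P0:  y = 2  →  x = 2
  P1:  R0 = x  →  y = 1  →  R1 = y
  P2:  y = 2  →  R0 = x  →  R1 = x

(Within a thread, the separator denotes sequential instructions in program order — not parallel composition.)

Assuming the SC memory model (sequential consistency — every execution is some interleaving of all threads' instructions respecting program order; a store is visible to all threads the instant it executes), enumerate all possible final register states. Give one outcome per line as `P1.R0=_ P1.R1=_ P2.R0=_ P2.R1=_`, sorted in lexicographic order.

P1.R0=0 P1.R1=1 P2.R0=0 P2.R1=0
P1.R0=0 P1.R1=1 P2.R0=0 P2.R1=2
P1.R0=0 P1.R1=1 P2.R0=2 P2.R1=2
P1.R0=0 P1.R1=2 P2.R0=0 P2.R1=0
P1.R0=0 P1.R1=2 P2.R0=0 P2.R1=2
P1.R0=0 P1.R1=2 P2.R0=2 P2.R1=2
P1.R0=2 P1.R1=1 P2.R0=0 P2.R1=0
P1.R0=2 P1.R1=1 P2.R0=0 P2.R1=2
P1.R0=2 P1.R1=1 P2.R0=2 P2.R1=2
P1.R0=2 P1.R1=2 P2.R0=2 P2.R1=2

outcome vector order: (P1.R0,P1.R1,P2.R0,P2.R1)
|SC outcomes| = 10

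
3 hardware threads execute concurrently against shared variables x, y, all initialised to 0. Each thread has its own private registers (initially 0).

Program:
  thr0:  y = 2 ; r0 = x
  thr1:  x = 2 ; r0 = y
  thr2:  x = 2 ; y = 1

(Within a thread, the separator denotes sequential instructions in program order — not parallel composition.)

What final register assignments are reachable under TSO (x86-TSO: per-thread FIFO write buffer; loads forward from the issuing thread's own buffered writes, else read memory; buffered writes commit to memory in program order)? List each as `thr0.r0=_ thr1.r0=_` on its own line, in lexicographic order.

outcome vector order: (thr0.r0,thr1.r0)
|TSO outcomes| = 6

thr0.r0=0 thr1.r0=0
thr0.r0=0 thr1.r0=1
thr0.r0=0 thr1.r0=2
thr0.r0=2 thr1.r0=0
thr0.r0=2 thr1.r0=1
thr0.r0=2 thr1.r0=2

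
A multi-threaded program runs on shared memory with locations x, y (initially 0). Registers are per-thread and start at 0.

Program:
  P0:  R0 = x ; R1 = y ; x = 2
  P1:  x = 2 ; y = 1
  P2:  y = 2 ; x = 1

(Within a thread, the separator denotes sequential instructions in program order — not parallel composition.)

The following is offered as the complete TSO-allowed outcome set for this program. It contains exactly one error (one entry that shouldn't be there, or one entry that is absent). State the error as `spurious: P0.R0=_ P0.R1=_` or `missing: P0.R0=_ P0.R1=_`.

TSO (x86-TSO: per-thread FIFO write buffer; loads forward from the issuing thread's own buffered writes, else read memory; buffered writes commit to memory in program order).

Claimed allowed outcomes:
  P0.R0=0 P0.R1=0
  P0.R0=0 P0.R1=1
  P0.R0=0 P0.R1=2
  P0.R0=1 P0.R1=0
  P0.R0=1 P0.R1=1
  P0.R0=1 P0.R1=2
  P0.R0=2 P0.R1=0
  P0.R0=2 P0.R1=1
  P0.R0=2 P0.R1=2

outcome vector order: (P0.R0,P0.R1)
TSO: 8 outcomes — {0/0; 0/1; 0/2; 1/1; 1/2; 2/0; 2/1; 2/2}
claimed∖TSO = {1/0}

spurious: P0.R0=1 P0.R1=0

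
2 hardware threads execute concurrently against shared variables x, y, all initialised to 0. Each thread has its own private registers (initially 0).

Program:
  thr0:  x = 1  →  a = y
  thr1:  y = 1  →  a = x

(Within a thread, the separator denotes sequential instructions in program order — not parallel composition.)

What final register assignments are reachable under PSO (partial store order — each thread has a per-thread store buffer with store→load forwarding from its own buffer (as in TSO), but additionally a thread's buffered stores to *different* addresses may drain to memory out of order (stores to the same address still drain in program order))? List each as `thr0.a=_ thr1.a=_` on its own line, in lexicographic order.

thr0.a=0 thr1.a=0
thr0.a=0 thr1.a=1
thr0.a=1 thr1.a=0
thr0.a=1 thr1.a=1

outcome vector order: (thr0.a,thr1.a)
|PSO outcomes| = 4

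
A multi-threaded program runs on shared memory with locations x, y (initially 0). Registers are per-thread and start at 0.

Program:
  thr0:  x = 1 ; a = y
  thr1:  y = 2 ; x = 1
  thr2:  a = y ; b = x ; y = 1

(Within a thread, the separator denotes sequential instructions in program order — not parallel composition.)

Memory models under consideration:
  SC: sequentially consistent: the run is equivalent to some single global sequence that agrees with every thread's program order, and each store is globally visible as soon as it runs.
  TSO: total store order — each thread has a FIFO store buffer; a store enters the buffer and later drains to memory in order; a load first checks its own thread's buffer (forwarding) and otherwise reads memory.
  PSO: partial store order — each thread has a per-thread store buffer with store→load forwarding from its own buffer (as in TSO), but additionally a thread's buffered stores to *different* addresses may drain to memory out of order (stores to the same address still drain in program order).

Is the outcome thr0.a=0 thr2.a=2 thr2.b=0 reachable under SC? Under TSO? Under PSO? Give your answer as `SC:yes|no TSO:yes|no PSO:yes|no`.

SC:no TSO:yes PSO:yes

outcome vector order: (thr0.a,thr2.a,thr2.b)
under SC → 000, 001, 021, 100, 101, 120, 121, 200, 201, 220, 221
under TSO → 000, 001, 020, 021, 100, 101, 120, 121, 200, 201, 220, 221
under PSO → 000, 001, 020, 021, 100, 101, 120, 121, 200, 201, 220, 221
target 020 ∈ {TSO,PSO}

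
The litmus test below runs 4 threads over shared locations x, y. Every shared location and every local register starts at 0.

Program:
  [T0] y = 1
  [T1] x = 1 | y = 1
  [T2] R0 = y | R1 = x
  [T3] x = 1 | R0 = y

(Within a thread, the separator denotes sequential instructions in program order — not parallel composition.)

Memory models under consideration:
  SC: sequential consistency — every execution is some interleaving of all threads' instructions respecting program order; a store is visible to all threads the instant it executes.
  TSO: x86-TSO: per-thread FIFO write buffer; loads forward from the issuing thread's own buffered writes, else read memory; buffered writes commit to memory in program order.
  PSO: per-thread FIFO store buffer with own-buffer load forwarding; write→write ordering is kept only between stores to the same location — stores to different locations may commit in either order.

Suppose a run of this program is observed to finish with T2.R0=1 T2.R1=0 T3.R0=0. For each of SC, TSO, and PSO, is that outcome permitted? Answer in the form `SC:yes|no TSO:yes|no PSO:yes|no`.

outcome vector order: (T2.R0,T2.R1,T3.R0)
[SC] allowed = {(0,0,0); (0,0,1); (0,1,0); (0,1,1); (1,0,1); (1,1,0); (1,1,1)}
[TSO] allowed = {(0,0,0); (0,0,1); (0,1,0); (0,1,1); (1,0,0); (1,0,1); (1,1,0); (1,1,1)}
[PSO] allowed = {(0,0,0); (0,0,1); (0,1,0); (0,1,1); (1,0,0); (1,0,1); (1,1,0); (1,1,1)}
target (1,0,0) ∈ {TSO,PSO}

SC:no TSO:yes PSO:yes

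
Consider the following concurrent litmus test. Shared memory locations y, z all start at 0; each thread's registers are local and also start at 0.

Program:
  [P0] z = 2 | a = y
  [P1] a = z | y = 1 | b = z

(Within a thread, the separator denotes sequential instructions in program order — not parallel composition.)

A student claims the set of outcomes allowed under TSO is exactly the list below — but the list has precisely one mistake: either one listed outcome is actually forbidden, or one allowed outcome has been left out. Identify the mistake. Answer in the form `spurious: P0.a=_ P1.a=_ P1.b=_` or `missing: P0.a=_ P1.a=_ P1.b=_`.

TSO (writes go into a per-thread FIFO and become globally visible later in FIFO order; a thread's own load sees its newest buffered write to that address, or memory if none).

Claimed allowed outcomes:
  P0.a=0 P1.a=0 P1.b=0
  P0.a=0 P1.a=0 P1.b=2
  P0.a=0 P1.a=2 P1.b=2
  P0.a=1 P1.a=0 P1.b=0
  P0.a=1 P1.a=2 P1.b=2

outcome vector order: (P0.a,P1.a,P1.b)
[TSO] allowed = {000, 002, 022, 100, 102, 122}
TSO∖claimed = {102}

missing: P0.a=1 P1.a=0 P1.b=2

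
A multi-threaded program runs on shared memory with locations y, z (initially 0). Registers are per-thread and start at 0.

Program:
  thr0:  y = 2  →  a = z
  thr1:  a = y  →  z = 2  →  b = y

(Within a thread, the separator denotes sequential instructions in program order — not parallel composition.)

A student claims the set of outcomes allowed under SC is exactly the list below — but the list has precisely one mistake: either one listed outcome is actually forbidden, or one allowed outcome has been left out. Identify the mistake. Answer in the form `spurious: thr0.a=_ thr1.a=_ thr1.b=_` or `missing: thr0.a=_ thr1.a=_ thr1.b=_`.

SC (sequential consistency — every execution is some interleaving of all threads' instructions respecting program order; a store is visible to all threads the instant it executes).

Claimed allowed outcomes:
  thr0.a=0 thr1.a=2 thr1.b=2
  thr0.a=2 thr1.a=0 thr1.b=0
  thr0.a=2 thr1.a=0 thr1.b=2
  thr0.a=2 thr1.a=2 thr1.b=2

outcome vector order: (thr0.a,thr1.a,thr1.b)
[SC] allowed = {<0 0 2>, <0 2 2>, <2 0 0>, <2 0 2>, <2 2 2>}
SC∖claimed = {<0 0 2>}

missing: thr0.a=0 thr1.a=0 thr1.b=2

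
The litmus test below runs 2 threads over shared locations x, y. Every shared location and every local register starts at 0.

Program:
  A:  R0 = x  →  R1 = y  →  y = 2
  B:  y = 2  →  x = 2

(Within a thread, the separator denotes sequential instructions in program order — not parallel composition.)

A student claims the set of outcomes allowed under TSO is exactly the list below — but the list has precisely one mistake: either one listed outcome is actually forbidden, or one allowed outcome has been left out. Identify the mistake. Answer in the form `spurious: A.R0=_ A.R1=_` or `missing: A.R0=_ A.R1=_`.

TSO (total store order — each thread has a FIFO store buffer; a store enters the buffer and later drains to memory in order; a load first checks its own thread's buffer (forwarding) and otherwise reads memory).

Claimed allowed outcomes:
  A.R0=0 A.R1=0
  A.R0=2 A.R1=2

outcome vector order: (A.R0,A.R1)
under TSO → 00 02 22
TSO∖claimed = {02}

missing: A.R0=0 A.R1=2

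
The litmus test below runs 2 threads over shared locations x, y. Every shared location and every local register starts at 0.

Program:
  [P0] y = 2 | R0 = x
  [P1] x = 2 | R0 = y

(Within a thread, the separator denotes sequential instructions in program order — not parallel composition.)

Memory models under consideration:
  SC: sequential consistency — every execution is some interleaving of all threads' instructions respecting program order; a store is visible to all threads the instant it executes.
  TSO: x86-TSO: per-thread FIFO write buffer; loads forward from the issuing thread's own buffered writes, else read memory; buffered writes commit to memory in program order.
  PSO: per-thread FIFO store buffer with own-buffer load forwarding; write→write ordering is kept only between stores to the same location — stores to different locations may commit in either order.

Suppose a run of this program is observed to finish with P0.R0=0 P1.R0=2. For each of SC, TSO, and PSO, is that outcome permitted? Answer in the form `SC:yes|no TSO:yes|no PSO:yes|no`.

SC:yes TSO:yes PSO:yes

outcome vector order: (P0.R0,P1.R0)
[SC] allowed = {<0 2> <2 0> <2 2>}
[TSO] allowed = {<0 0> <0 2> <2 0> <2 2>}
[PSO] allowed = {<0 0> <0 2> <2 0> <2 2>}
target <0 2> ∈ {SC,TSO,PSO}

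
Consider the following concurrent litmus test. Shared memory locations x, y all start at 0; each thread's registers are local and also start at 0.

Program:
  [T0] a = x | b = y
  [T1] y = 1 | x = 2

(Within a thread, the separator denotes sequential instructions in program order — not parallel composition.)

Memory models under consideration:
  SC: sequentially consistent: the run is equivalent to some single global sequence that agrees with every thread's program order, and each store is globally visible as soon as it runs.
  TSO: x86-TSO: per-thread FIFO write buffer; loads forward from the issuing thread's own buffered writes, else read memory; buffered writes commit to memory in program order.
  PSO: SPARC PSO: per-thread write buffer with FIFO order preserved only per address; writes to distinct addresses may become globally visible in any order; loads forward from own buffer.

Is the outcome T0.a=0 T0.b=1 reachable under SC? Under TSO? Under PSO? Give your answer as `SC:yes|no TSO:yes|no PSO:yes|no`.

outcome vector order: (T0.a,T0.b)
[SC] allowed = {<0 0>; <0 1>; <2 1>}
[TSO] allowed = {<0 0>; <0 1>; <2 1>}
[PSO] allowed = {<0 0>; <0 1>; <2 0>; <2 1>}
target <0 1> ∈ {SC,TSO,PSO}

SC:yes TSO:yes PSO:yes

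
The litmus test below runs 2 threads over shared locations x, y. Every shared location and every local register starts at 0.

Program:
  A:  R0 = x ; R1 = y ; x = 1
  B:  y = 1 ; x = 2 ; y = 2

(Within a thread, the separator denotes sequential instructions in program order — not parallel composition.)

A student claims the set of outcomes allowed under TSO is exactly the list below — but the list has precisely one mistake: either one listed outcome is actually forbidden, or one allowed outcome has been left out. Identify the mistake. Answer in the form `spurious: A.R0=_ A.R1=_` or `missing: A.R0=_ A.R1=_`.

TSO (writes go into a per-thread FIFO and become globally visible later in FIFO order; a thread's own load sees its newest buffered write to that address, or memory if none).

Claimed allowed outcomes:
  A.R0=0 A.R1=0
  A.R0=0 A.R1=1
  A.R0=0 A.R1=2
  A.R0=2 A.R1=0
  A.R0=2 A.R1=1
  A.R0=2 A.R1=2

spurious: A.R0=2 A.R1=0

outcome vector order: (A.R0,A.R1)
TSO (5): 00; 01; 02; 21; 22
claimed∖TSO = {20}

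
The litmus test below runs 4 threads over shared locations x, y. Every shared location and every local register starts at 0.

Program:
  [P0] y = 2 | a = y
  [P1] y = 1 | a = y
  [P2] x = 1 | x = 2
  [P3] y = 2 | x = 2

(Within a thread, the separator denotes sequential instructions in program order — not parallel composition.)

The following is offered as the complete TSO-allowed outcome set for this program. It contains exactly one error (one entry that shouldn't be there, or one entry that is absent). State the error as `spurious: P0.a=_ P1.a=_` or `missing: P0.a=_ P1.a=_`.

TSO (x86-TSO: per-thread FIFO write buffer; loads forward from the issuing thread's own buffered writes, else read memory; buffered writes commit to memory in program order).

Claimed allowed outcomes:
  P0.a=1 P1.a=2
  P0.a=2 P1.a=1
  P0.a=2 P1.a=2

missing: P0.a=1 P1.a=1

outcome vector order: (P0.a,P1.a)
under TSO → 11, 12, 21, 22
TSO∖claimed = {11}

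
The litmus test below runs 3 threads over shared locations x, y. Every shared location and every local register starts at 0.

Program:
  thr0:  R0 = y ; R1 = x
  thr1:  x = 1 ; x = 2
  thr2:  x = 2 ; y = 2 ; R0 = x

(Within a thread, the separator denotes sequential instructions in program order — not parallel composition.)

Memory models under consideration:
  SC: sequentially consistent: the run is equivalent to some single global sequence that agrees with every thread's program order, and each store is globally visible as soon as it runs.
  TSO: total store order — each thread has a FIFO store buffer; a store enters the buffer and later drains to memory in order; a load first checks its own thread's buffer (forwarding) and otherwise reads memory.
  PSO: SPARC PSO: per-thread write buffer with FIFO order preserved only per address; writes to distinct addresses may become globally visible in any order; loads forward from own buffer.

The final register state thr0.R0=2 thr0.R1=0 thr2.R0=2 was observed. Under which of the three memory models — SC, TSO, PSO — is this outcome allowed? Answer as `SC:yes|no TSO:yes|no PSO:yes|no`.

SC:no TSO:no PSO:yes

outcome vector order: (thr0.R0,thr0.R1,thr2.R0)
SC: 10 outcomes — {<0 0 1>; <0 0 2>; <0 1 1>; <0 1 2>; <0 2 1>; <0 2 2>; <2 1 1>; <2 1 2>; <2 2 1>; <2 2 2>}
TSO: 10 outcomes — {<0 0 1>; <0 0 2>; <0 1 1>; <0 1 2>; <0 2 1>; <0 2 2>; <2 1 1>; <2 1 2>; <2 2 1>; <2 2 2>}
PSO: 12 outcomes — {<0 0 1>; <0 0 2>; <0 1 1>; <0 1 2>; <0 2 1>; <0 2 2>; <2 0 1>; <2 0 2>; <2 1 1>; <2 1 2>; <2 2 1>; <2 2 2>}
target <2 0 2> ∈ {PSO}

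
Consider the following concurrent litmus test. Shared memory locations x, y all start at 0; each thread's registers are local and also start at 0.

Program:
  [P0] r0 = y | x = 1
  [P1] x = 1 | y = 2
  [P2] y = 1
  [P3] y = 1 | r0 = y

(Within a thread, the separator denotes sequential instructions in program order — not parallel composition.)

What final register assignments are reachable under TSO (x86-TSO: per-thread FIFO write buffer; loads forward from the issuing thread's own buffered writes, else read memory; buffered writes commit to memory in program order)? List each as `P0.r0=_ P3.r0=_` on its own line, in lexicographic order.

outcome vector order: (P0.r0,P3.r0)
|TSO outcomes| = 6

P0.r0=0 P3.r0=1
P0.r0=0 P3.r0=2
P0.r0=1 P3.r0=1
P0.r0=1 P3.r0=2
P0.r0=2 P3.r0=1
P0.r0=2 P3.r0=2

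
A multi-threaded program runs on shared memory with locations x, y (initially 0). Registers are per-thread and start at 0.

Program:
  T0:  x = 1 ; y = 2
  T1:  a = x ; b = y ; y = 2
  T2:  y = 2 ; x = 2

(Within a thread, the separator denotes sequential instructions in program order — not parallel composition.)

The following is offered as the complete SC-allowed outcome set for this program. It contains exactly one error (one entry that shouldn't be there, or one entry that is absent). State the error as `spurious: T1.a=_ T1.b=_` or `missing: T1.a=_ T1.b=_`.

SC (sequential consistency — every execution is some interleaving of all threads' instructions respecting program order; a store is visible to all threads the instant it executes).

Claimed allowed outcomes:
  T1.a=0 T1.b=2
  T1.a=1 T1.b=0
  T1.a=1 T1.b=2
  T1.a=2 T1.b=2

outcome vector order: (T1.a,T1.b)
under SC → (0,0), (0,2), (1,0), (1,2), (2,2)
SC∖claimed = {(0,0)}

missing: T1.a=0 T1.b=0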